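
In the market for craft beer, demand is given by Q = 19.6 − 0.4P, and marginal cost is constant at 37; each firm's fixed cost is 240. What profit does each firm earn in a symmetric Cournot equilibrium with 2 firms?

Inverting demand: P = 49 − 2.5Q.
With 2 symmetric Cournot firms, each firm's FOC gives 49 − 7.5q = 37, so q = 1.6, Q = 2·1.6 = 3.2, and P = 41.
Each firm's profit = (41 − 37)·1.6 − 240 = −233.6.

π_i = −233.6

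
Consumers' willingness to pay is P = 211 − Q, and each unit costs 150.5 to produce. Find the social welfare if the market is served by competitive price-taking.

Perfect competition: P = MC = 150.5, so 211 − Q = 150.5 and Q = 60.5.
CS = ½·(211 − 150.5)·60.5 = 1830.125; PS = (150.5 − 150.5)·60.5 = 0; TS = 1830.125.

TS = 1830.125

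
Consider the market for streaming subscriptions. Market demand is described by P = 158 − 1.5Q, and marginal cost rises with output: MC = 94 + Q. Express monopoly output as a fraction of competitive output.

The monopolist equates marginal revenue to marginal cost: 158 − 3Q = 94 + Q, so Q = 16. From demand, P = 134.
Under competition P = MC: 158 − 1.5Q = 94 + Q ⇒ Q = 25.6, P = 119.6.
Ratio Q_m/Q_c = 16/25.6 = 0.625.

Q_m/Q_c = 0.625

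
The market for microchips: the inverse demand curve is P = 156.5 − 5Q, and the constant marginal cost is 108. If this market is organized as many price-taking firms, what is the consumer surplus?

CS = 235.225

Competitive firms price at marginal cost: P = 108, giving Q = 9.7.
CS = ½·(156.5 − 108)·9.7 = 235.225.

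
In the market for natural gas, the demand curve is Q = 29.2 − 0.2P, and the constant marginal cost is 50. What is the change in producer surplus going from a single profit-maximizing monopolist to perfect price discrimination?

Inverting demand: P = 146 − 5Q.
A monopolist chooses Q where MR = MC. MR = 146 − 10Q; setting this equal to 50 gives Q = 9.6 and P = 98.
PS = (98 − 50)·9.6 = 460.8.
Under first-degree price discrimination the firm charges each unit its demand price and produces up to where P = MC, i.e. Q = 19.2. Consumer surplus is zero; producer surplus equals total surplus.
PS = ½·(146 − 50)·19.2 = 921.6.
Change in producer surplus: 921.6 − 460.8 = 460.8.

Producer surplus rises by 460.8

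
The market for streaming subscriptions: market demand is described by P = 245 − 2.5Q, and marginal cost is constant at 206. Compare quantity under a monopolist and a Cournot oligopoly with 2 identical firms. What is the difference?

Quantity rises by 2.6

A monopolist chooses Q where MR = MC. MR = 245 − 5Q; setting this equal to 206 gives Q = 7.8 and P = 225.5.
With 2 symmetric Cournot firms, each firm's FOC gives 245 − 7.5q = 206, so q = 5.2, Q = 2·5.2 = 10.4, and P = 219.
Change in quantity: 10.4 − 7.8 = 2.6.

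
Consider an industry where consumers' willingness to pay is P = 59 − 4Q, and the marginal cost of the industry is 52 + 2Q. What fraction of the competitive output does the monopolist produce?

The monopolist equates marginal revenue to marginal cost: 59 − 8Q = 52 + 2Q, so Q = 0.7. From demand, P = 56.2.
Under competition P = MC: 59 − 4Q = 52 + 2Q ⇒ Q = 7/6, P = 163/3.
Ratio Q_m/Q_c = 0.7/(7/6) = 0.6.

Q_m/Q_c = 0.6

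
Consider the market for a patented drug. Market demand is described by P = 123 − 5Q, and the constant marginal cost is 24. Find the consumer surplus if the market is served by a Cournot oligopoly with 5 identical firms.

With 5 symmetric Cournot firms, each firm's FOC gives 123 − 30q = 24, so q = 3.3, Q = 5·3.3 = 16.5, and P = 40.5.
CS = ½·(123 − 40.5)·16.5 = 680.625.

CS = 680.625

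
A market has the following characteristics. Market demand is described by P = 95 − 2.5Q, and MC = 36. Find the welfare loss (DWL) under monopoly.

DWL = 174.05

Under competition P = MC = 36, so Q = (95 − 36)/2.5 = 23.6.
A monopolist chooses Q where MR = MC. MR = 95 − 5Q; setting this equal to 36 gives Q = 11.8 and P = 65.5.
DWL is the triangle between Q = 11.8 and Q = 23.6: ½·(23.6 − 11.8)·(65.5 − 36) = 174.05.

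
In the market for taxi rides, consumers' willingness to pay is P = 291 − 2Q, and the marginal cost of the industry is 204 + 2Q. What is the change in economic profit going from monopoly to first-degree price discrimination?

Economic profit rises by 315.375

Monopoly sets MR = MC: 291 − 4Q = 204 + 2Q ⇒ Q = 14.5, P = 291 − 2·14.5 = 262.
Profit = 262·14.5 − (204·14.5 + ½·2·14.5²) = 630.75.
Under first-degree price discrimination the firm charges each unit its demand price and produces up to where P = MC, i.e. Q = 21.75. Consumer surplus is zero; producer surplus equals total surplus.
PS equals the full surplus area, 946.125. Profit = 946.125 = 946.125.
Change in economic profit: 946.125 − 630.75 = 315.375.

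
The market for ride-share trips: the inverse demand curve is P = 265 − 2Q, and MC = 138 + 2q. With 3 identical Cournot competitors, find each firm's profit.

Cournot with 3 identical firms: the symmetric best-response condition is 265 − 8q = 138 + 2q. Each firm produces q = 12.7, total output Q = 38.1, price P = 188.8.
Each firm's profit = 188.8·12.7 − (138·12.7 + ½·2·12.7²) = 483.87.

π_i = 483.87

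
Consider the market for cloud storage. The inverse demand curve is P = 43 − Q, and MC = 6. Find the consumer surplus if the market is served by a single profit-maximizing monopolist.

CS = 171.125

A monopolist chooses Q where MR = MC. MR = 43 − 2Q; setting this equal to 6 gives Q = 18.5 and P = 24.5.
CS = ½·(43 − 24.5)·18.5 = 171.125.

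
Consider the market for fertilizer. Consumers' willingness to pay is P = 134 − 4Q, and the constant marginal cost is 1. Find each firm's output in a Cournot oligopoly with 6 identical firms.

q_i = 4.75

In a 6-firm Cournot equilibrium, symmetry and the first-order condition give q = (134 − 1)/(28) = 4.75. So Q = 28.5 and P = 20.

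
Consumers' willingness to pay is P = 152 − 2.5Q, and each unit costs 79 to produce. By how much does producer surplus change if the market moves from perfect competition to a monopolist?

Producer surplus rises by 532.9

Perfect competition: P = MC = 79, so 152 − 2.5Q = 79 and Q = 29.2.
PS = (79 − 79)·29.2 = 0.
A monopolist chooses Q where MR = MC. MR = 152 − 5Q; setting this equal to 79 gives Q = 14.6 and P = 115.5.
PS = (115.5 − 79)·14.6 = 532.9.
Change in producer surplus: 532.9 − 0 = 532.9.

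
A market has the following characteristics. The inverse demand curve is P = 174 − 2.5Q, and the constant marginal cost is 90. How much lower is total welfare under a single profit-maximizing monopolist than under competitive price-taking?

Total welfare falls by 352.8

Perfect competition: P = MC = 90, so 174 − 2.5Q = 90 and Q = 33.6.
CS = ½·(174 − 90)·33.6 = 1411.2; PS = (90 − 90)·33.6 = 0; TS = 1411.2.
The monopolist equates marginal revenue to marginal cost: 174 − 5Q = 90, so Q = 16.8. From demand, P = 132.
CS = ½·(174 − 132)·16.8 = 352.8; PS = (132 − 90)·16.8 = 705.6; TS = 1058.4.
Change in total welfare: 1058.4 − 1411.2 = −352.8.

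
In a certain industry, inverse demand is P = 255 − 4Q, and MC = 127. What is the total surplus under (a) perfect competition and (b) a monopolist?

Perfect competition: P = MC = 127, so 255 − 4Q = 127 and Q = 32.
CS = ½·(255 − 127)·32 = 2048; PS = (127 − 127)·32 = 0; TS = 2048.
A monopolist chooses Q where MR = MC. MR = 255 − 8Q; setting this equal to 127 gives Q = 16 and P = 191.
CS = ½·(255 − 191)·16 = 512; PS = (191 − 127)·16 = 1024; TS = 1536.

Competition: TS = 2048; Monopoly: TS = 1536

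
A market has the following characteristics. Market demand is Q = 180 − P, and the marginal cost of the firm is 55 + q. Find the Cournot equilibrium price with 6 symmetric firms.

Inverting demand: P = 180 − Q.
With 6 symmetric Cournot firms, each firm's FOC gives 180 − 7q = 55 + q, so q = 15.625, Q = 6·15.625 = 93.75, and P = 86.25.

P = 86.25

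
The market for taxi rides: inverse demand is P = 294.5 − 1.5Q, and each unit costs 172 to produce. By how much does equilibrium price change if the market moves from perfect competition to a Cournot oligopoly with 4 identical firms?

P rises by 24.5

Perfect competition: P = MC = 172, so 294.5 − 1.5Q = 172 and Q = 245/3.
Cournot with 4 identical firms: the symmetric best-response condition is 294.5 − 7.5q = 172. Each firm produces q = 49/3, total output Q = 196/3, price P = 196.5.
Change in equilibrium price: 196.5 − 172 = 24.5.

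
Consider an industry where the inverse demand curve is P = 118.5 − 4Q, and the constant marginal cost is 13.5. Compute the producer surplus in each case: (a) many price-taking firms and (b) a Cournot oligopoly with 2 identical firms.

Under competition P = MC = 13.5, so Q = (118.5 − 13.5)/4 = 26.25.
PS = (13.5 − 13.5)·26.25 = 0.
With 2 symmetric Cournot firms, each firm's FOC gives 118.5 − 12q = 13.5, so q = 8.75, Q = 2·8.75 = 17.5, and P = 48.5.
PS = (48.5 − 13.5)·17.5 = 612.5.

Competition: PS = 0; Cournot: PS = 612.5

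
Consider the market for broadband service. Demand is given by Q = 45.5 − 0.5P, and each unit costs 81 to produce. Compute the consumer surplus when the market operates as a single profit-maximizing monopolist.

Inverting demand: P = 91 − 2Q.
A monopolist chooses Q where MR = MC. MR = 91 − 4Q; setting this equal to 81 gives Q = 2.5 and P = 86.
CS = ½·(91 − 86)·2.5 = 6.25.

CS = 6.25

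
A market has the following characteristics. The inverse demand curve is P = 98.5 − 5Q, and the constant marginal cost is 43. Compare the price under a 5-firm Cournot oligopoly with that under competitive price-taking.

Cournot with 5 identical firms: the symmetric best-response condition is 98.5 − 30q = 43. Each firm produces q = 1.85, total output Q = 9.25, price P = 52.25.
Perfect competition: P = MC = 43, so 98.5 − 5Q = 43 and Q = 11.1.

Cournot: P = 52.25; Competition: P = 43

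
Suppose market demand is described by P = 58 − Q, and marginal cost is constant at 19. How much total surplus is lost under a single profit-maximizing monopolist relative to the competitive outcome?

Perfect competition: P = MC = 19, so 58 − Q = 19 and Q = 39.
The monopolist equates marginal revenue to marginal cost: 58 − 2Q = 19, so Q = 19.5. From demand, P = 38.5.
DWL is the triangle between Q = 19.5 and Q = 39: ½·(39 − 19.5)·(38.5 − 19) = 190.125.

DWL = 190.125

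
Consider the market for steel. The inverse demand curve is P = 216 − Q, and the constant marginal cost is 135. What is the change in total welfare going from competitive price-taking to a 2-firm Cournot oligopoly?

TS falls by 364.5

Perfect competition: P = MC = 135, so 216 − Q = 135 and Q = 81.
CS = ½·(216 − 135)·81 = 3280.5; PS = (135 − 135)·81 = 0; TS = 3280.5.
Cournot with 2 identical firms: the symmetric best-response condition is 216 − 3q = 135. Each firm produces q = 27, total output Q = 54, price P = 162.
CS = ½·(216 − 162)·54 = 1458; PS = (162 − 135)·54 = 1458; TS = 2916.
Change in total welfare: 2916 − 3280.5 = −364.5.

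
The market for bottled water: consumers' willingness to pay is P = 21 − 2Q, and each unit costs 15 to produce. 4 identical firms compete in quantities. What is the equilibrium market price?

Cournot with 4 identical firms: the symmetric best-response condition is 21 − 10q = 15. Each firm produces q = 0.6, total output Q = 2.4, price P = 16.2.

P = 16.2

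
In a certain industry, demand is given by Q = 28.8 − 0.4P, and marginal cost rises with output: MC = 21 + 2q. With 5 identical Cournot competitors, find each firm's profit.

π_i = 31.5

Inverting demand: P = 72 − 2.5Q.
In a 5-firm Cournot equilibrium, symmetry and the first-order condition give q = (72 − 21)/(17) = 3. So Q = 15 and P = 34.5.
Each firm's profit = 34.5·3 − (21·3 + ½·2·3²) = 31.5.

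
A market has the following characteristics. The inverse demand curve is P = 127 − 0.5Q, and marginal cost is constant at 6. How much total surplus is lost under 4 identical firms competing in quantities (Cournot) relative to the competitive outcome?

Under competition P = MC = 6, so Q = (127 − 6)/0.5 = 242.
Cournot with 4 identical firms: the symmetric best-response condition is 127 − 2.5q = 6. Each firm produces q = 48.4, total output Q = 193.6, price P = 30.2.
DWL is the triangle between Q = 193.6 and Q = 242: ½·(242 − 193.6)·(30.2 − 6) = 585.64.

DWL = 585.64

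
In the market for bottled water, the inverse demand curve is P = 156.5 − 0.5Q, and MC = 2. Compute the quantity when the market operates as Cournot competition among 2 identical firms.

Cournot with 2 identical firms: the symmetric best-response condition is 156.5 − 1.5q = 2. Each firm produces q = 103, total output Q = 206, price P = 53.5.

Q = 206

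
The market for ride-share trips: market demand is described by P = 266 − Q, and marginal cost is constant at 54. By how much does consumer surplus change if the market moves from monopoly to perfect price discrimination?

The monopolist equates marginal revenue to marginal cost: 266 − 2Q = 54, so Q = 106. From demand, P = 160.
CS = ½·(266 − 160)·106 = 5618.
Under first-degree price discrimination the firm charges each unit its demand price and produces up to where P = MC, i.e. Q = 212. Consumer surplus is zero; producer surplus equals total surplus.
CS = 0.
Change in consumer surplus: 0 − 5618 = −5618.

Consumer surplus falls by 5618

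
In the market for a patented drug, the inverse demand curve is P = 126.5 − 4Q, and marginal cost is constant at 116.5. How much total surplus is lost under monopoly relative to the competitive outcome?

DWL = 3.125

Competitive firms price at marginal cost: P = 116.5, giving Q = 2.5.
A monopolist chooses Q where MR = MC. MR = 126.5 − 8Q; setting this equal to 116.5 gives Q = 1.25 and P = 121.5.
DWL is the triangle between Q = 1.25 and Q = 2.5: ½·(2.5 − 1.25)·(121.5 − 116.5) = 3.125.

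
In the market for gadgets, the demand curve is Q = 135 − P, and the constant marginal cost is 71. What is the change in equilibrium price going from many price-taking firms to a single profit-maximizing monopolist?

Equilibrium price rises by 32

Inverting demand: P = 135 − Q.
Perfect competition: P = MC = 71, so 135 − Q = 71 and Q = 64.
Monopoly sets MR = MC: 135 − 2Q = 71 ⇒ Q = 32, P = 135 − 32 = 103.
Change in equilibrium price: 103 − 71 = 32.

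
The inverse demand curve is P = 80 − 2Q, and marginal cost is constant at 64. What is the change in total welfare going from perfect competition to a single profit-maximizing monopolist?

Total welfare falls by 16

Competitive firms price at marginal cost: P = 64, giving Q = 8.
CS = ½·(80 − 64)·8 = 64; PS = (64 − 64)·8 = 0; TS = 64.
Monopoly sets MR = MC: 80 − 4Q = 64 ⇒ Q = 4, P = 80 − 2·4 = 72.
CS = ½·(80 − 72)·4 = 16; PS = (72 − 64)·4 = 32; TS = 48.
Change in total welfare: 48 − 64 = −16.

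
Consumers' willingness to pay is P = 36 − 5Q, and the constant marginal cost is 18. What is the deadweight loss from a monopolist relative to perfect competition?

Under competition P = MC = 18, so Q = (36 − 18)/5 = 3.6.
The monopolist equates marginal revenue to marginal cost: 36 − 10Q = 18, so Q = 1.8. From demand, P = 27.
DWL is the triangle between Q = 1.8 and Q = 3.6: ½·(3.6 − 1.8)·(27 − 18) = 8.1.

DWL = 8.1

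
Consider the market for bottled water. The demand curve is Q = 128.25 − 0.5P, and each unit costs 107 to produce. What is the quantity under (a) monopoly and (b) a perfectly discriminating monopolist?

Inverting demand: P = 256.5 − 2Q.
Monopoly sets MR = MC: 256.5 − 4Q = 107 ⇒ Q = 37.375, P = 256.5 − 2·37.375 = 181.75.
Under first-degree price discrimination the firm charges each unit its demand price and produces up to where P = MC, i.e. Q = 74.75. Consumer surplus is zero; producer surplus equals total surplus.

Monopoly: Q = 37.375; Perfect PD: Q = 74.75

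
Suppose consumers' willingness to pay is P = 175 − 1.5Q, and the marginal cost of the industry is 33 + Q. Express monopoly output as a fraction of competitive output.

A monopolist chooses Q where MR = MC. MR = 175 − 3Q; setting this equal to 33 + Q gives Q = 35.5 and P = 121.75.
Competitive equilibrium sets price equal to marginal cost: 175 − 1.5Q = 33 + Q, so Q = 56.8 and P = 89.8.
Ratio Q_m/Q_c = 35.5/56.8 = 0.625.

Q_m/Q_c = 0.625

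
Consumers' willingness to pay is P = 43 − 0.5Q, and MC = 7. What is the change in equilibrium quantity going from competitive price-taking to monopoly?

Perfect competition: P = MC = 7, so 43 − 0.5Q = 7 and Q = 72.
Monopoly sets MR = MC: 43 − Q = 7 ⇒ Q = 36, P = 43 − 0.5·36 = 25.
Change in equilibrium quantity: 36 − 72 = −36.

Q falls by 36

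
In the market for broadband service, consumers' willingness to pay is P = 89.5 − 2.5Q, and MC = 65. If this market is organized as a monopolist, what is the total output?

Q = 4.9

A monopolist chooses Q where MR = MC. MR = 89.5 − 5Q; setting this equal to 65 gives Q = 4.9 and P = 77.25.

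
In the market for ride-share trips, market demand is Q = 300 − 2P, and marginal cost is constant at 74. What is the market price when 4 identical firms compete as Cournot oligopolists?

P = 89.2

Inverting demand: P = 150 − 0.5Q.
In a 4-firm Cournot equilibrium, symmetry and the first-order condition give q = (150 − 74)/(2.5) = 30.4. So Q = 121.6 and P = 89.2.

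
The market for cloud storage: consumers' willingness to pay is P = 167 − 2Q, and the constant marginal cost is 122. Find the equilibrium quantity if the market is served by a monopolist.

Q = 11.25

The monopolist equates marginal revenue to marginal cost: 167 − 4Q = 122, so Q = 11.25. From demand, P = 144.5.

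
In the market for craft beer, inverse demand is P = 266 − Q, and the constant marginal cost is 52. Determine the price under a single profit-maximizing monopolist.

A monopolist chooses Q where MR = MC. MR = 266 − 2Q; setting this equal to 52 gives Q = 107 and P = 159.

P = 159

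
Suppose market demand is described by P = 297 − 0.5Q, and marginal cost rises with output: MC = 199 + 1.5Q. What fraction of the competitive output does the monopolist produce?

A monopolist chooses Q where MR = MC. MR = 297 − Q; setting this equal to 199 + 1.5Q gives Q = 39.2 and P = 277.4.
Under competition P = MC: 297 − 0.5Q = 199 + 1.5Q ⇒ Q = 49, P = 272.5.
Ratio Q_m/Q_c = 39.2/49 = 0.8.

Q_m/Q_c = 0.8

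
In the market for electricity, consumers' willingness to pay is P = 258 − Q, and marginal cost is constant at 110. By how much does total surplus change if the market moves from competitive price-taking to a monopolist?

Total surplus falls by 2738

Competitive firms price at marginal cost: P = 110, giving Q = 148.
CS = ½·(258 − 110)·148 = 10952; PS = (110 − 110)·148 = 0; TS = 10952.
Monopoly sets MR = MC: 258 − 2Q = 110 ⇒ Q = 74, P = 258 − 74 = 184.
CS = ½·(258 − 184)·74 = 2738; PS = (184 − 110)·74 = 5476; TS = 8214.
Change in total surplus: 8214 − 10952 = −2738.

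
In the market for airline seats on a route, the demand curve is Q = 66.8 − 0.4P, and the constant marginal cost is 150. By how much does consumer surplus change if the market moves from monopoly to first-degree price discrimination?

Inverting demand: P = 167 − 2.5Q.
Monopoly sets MR = MC: 167 − 5Q = 150 ⇒ Q = 3.4, P = 167 − 2.5·3.4 = 158.5.
CS = ½·(167 − 158.5)·3.4 = 14.45.
With perfect price discrimination, output is the efficient level Q = 6.8 (where demand meets MC), but every buyer pays their willingness to pay: CS = 0 and PS = total surplus.
CS = 0.
Change in consumer surplus: 0 − 14.45 = −14.45.

Consumer surplus falls by 14.45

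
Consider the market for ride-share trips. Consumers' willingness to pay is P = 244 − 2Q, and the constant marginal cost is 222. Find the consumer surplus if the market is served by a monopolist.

CS = 30.25

The monopolist equates marginal revenue to marginal cost: 244 − 4Q = 222, so Q = 5.5. From demand, P = 233.
CS = ½·(244 − 233)·5.5 = 30.25.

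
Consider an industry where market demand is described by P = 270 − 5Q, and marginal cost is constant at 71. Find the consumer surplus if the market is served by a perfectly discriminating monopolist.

Under first-degree price discrimination the firm charges each unit its demand price and produces up to where P = MC, i.e. Q = 39.8. Consumer surplus is zero; producer surplus equals total surplus.
CS = 0.

CS = 0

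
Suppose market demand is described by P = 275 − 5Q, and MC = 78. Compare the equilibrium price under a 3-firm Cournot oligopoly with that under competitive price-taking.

In a 3-firm Cournot equilibrium, symmetry and the first-order condition give q = (275 − 78)/(20) = 9.85. So Q = 29.55 and P = 127.25.
Competitive firms price at marginal cost: P = 78, giving Q = 39.4.

Cournot: P = 127.25; Competition: P = 78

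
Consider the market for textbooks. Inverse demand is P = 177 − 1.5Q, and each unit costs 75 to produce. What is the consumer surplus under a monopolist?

CS = 867

A monopolist chooses Q where MR = MC. MR = 177 − 3Q; setting this equal to 75 gives Q = 34 and P = 126.
CS = ½·(177 − 126)·34 = 867.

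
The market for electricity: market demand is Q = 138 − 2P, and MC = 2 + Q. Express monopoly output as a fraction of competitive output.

Q_m/Q_c = 0.75

Inverting demand: P = 69 − 0.5Q.
A monopolist chooses Q where MR = MC. MR = 69 − Q; setting this equal to 2 + Q gives Q = 33.5 and P = 52.25.
Competitive equilibrium sets price equal to marginal cost: 69 − 0.5Q = 2 + Q, so Q = 134/3 and P = 140/3.
Ratio Q_m/Q_c = 33.5/(134/3) = 0.75.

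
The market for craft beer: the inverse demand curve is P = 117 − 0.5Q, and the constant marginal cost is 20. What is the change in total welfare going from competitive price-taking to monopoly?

Under competition P = MC = 20, so Q = (117 − 20)/0.5 = 194.
CS = ½·(117 − 20)·194 = 9409; PS = (20 − 20)·194 = 0; TS = 9409.
A monopolist chooses Q where MR = MC. MR = 117 − Q; setting this equal to 20 gives Q = 97 and P = 68.5.
CS = ½·(117 − 68.5)·97 = 2352.25; PS = (68.5 − 20)·97 = 4704.5; TS = 7056.75.
Change in total welfare: 7056.75 − 9409 = −2352.25.

Total welfare falls by 2352.25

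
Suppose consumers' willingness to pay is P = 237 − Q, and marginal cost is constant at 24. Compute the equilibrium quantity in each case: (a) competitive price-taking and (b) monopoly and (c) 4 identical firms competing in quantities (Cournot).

Competitive firms price at marginal cost: P = 24, giving Q = 213.
A monopolist chooses Q where MR = MC. MR = 237 − 2Q; setting this equal to 24 gives Q = 106.5 and P = 130.5.
Cournot with 4 identical firms: the symmetric best-response condition is 237 − 5q = 24. Each firm produces q = 42.6, total output Q = 170.4, price P = 66.6.

Competition: Q = 213; Monopoly: Q = 106.5; Cournot: Q = 170.4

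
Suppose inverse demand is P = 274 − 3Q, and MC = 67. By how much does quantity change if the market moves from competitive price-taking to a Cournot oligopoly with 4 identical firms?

Quantity falls by 13.8

Perfect competition: P = MC = 67, so 274 − 3Q = 67 and Q = 69.
In a 4-firm Cournot equilibrium, symmetry and the first-order condition give q = (274 − 67)/(15) = 13.8. So Q = 55.2 and P = 108.4.
Change in quantity: 55.2 − 69 = −13.8.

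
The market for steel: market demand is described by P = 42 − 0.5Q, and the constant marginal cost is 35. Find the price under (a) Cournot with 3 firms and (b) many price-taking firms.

Cournot: P = 36.75; Competition: P = 35

With 3 symmetric Cournot firms, each firm's FOC gives 42 − 2q = 35, so q = 3.5, Q = 3·3.5 = 10.5, and P = 36.75.
Perfect competition: P = MC = 35, so 42 − 0.5Q = 35 and Q = 14.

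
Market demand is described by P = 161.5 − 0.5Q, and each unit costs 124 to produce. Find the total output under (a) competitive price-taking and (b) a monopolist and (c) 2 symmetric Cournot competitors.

Competitive firms price at marginal cost: P = 124, giving Q = 75.
The monopolist equates marginal revenue to marginal cost: 161.5 − Q = 124, so Q = 37.5. From demand, P = 142.75.
With 2 symmetric Cournot firms, each firm's FOC gives 161.5 − 1.5q = 124, so q = 25, Q = 2·25 = 50, and P = 136.5.

Competition: Q = 75; Monopoly: Q = 37.5; Cournot: Q = 50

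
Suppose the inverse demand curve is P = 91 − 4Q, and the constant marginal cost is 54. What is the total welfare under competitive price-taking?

TS = 171.125

Under competition P = MC = 54, so Q = (91 − 54)/4 = 9.25.
CS = ½·(91 − 54)·9.25 = 171.125; PS = (54 − 54)·9.25 = 0; TS = 171.125.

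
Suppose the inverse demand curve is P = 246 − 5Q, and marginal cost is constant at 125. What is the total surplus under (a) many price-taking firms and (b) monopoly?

Competitive firms price at marginal cost: P = 125, giving Q = 24.2.
CS = ½·(246 − 125)·24.2 = 1464.1; PS = (125 − 125)·24.2 = 0; TS = 1464.1.
The monopolist equates marginal revenue to marginal cost: 246 − 10Q = 125, so Q = 12.1. From demand, P = 185.5.
CS = ½·(246 − 185.5)·12.1 = 366.025; PS = (185.5 − 125)·12.1 = 732.05; TS = 1098.075.

Competition: TS = 1464.1; Monopoly: TS = 1098.075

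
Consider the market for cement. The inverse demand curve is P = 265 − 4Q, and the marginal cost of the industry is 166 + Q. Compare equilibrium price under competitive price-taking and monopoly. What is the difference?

Equilibrium price rises by 35.2

Competitive equilibrium sets price equal to marginal cost: 265 − 4Q = 166 + Q, so Q = 19.8 and P = 185.8.
A monopolist chooses Q where MR = MC. MR = 265 − 8Q; setting this equal to 166 + Q gives Q = 11 and P = 221.
Change in equilibrium price: 221 − 185.8 = 35.2.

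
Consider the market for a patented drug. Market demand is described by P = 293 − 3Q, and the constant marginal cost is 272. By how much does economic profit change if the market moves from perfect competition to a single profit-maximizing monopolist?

Under competition P = MC = 272, so Q = (293 − 272)/3 = 7.
Profit = (272 − 272)·7 = 0.
The monopolist equates marginal revenue to marginal cost: 293 − 6Q = 272, so Q = 3.5. From demand, P = 282.5.
Profit = (282.5 − 272)·3.5 = 36.75.
Change in economic profit: 36.75 − 0 = 36.75.

π rises by 36.75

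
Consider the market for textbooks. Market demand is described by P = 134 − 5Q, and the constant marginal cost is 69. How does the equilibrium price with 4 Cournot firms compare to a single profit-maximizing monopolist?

With 4 symmetric Cournot firms, each firm's FOC gives 134 − 25q = 69, so q = 2.6, Q = 4·2.6 = 10.4, and P = 82.
A monopolist chooses Q where MR = MC. MR = 134 − 10Q; setting this equal to 69 gives Q = 6.5 and P = 101.5.

Cournot: P = 82; Monopoly: P = 101.5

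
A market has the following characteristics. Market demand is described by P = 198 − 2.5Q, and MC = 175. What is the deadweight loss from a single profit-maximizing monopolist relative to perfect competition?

Competitive firms price at marginal cost: P = 175, giving Q = 9.2.
A monopolist chooses Q where MR = MC. MR = 198 − 5Q; setting this equal to 175 gives Q = 4.6 and P = 186.5.
DWL is the triangle between Q = 4.6 and Q = 9.2: ½·(9.2 − 4.6)·(186.5 − 175) = 26.45.

DWL = 26.45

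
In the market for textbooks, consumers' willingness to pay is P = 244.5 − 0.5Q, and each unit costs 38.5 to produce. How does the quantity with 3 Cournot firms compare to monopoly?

Cournot: Q = 309; Monopoly: Q = 206

In a 3-firm Cournot equilibrium, symmetry and the first-order condition give q = (244.5 − 38.5)/(2) = 103. So Q = 309 and P = 90.
The monopolist equates marginal revenue to marginal cost: 244.5 − Q = 38.5, so Q = 206. From demand, P = 141.5.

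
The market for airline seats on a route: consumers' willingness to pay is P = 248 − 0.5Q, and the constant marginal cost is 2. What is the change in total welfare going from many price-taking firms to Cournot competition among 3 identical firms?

Competitive firms price at marginal cost: P = 2, giving Q = 492.
CS = ½·(248 − 2)·492 = 60516; PS = (2 − 2)·492 = 0; TS = 60516.
In a 3-firm Cournot equilibrium, symmetry and the first-order condition give q = (248 − 2)/(2) = 123. So Q = 369 and P = 63.5.
CS = ½·(248 − 63.5)·369 = 34040.25; PS = (63.5 − 2)·369 = 22693.5; TS = 56733.75.
Change in total welfare: 56733.75 − 60516 = −3782.25.

TS falls by 3782.25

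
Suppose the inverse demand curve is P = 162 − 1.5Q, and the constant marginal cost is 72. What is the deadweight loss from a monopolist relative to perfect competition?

DWL = 675

Competitive firms price at marginal cost: P = 72, giving Q = 60.
The monopolist equates marginal revenue to marginal cost: 162 − 3Q = 72, so Q = 30. From demand, P = 117.
DWL is the triangle between Q = 30 and Q = 60: ½·(60 − 30)·(117 − 72) = 675.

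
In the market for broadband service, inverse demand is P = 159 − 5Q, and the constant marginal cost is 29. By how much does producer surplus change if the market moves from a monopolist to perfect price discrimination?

The monopolist equates marginal revenue to marginal cost: 159 − 10Q = 29, so Q = 13. From demand, P = 94.
PS = (94 − 29)·13 = 845.
A perfectly discriminating monopolist sells every unit with P(Q) ≥ MC(Q), so output equals the competitive quantity Q = 26. Each buyer pays their reservation price, so CS = 0 and the firm captures all surplus.
PS = ½·(159 − 29)·26 = 1690.
Change in producer surplus: 1690 − 845 = 845.

PS rises by 845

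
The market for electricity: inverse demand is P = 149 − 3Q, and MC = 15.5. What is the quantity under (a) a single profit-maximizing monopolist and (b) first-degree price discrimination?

Monopoly: Q = 22.25; Perfect PD: Q = 44.5

Monopoly sets MR = MC: 149 − 6Q = 15.5 ⇒ Q = 22.25, P = 149 − 3·22.25 = 82.25.
Under first-degree price discrimination the firm charges each unit its demand price and produces up to where P = MC, i.e. Q = 44.5. Consumer surplus is zero; producer surplus equals total surplus.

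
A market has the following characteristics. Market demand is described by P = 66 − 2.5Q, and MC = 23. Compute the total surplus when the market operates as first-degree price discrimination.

TS = 369.8

With perfect price discrimination, output is the efficient level Q = 17.2 (where demand meets MC), but every buyer pays their willingness to pay: CS = 0 and PS = total surplus.
TS = 369.8 (equal to competitive TS).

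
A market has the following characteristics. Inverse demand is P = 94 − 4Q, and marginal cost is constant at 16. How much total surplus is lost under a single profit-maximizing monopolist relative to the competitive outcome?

DWL = 190.125

Perfect competition: P = MC = 16, so 94 − 4Q = 16 and Q = 19.5.
The monopolist equates marginal revenue to marginal cost: 94 − 8Q = 16, so Q = 9.75. From demand, P = 55.
DWL is the triangle between Q = 9.75 and Q = 19.5: ½·(19.5 − 9.75)·(55 − 16) = 190.125.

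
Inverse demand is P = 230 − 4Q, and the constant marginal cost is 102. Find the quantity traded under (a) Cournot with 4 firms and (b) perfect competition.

Cournot: Q = 25.6; Competition: Q = 32

Cournot with 4 identical firms: the symmetric best-response condition is 230 − 20q = 102. Each firm produces q = 6.4, total output Q = 25.6, price P = 127.6.
Under competition P = MC = 102, so Q = (230 − 102)/4 = 32.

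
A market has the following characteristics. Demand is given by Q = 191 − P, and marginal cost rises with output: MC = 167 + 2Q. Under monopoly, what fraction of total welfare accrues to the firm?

Inverting demand: P = 191 − Q.
A monopolist chooses Q where MR = MC. MR = 191 − 2Q; setting this equal to 167 + 2Q gives Q = 6 and P = 185.
CS = ½·(191 − 185)·6 = 18.
PS = P·Q − VC(Q) = 185·6 − (167·6 + ½·2·6²) = 72.
Share captured = PS/TS = 72/90 = 0.8.

PS/TS = 0.8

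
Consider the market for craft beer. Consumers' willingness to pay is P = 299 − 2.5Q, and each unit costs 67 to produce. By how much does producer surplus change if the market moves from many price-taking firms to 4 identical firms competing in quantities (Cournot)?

Under competition P = MC = 67, so Q = (299 − 67)/2.5 = 92.8.
PS = (67 − 67)·92.8 = 0.
With 4 symmetric Cournot firms, each firm's FOC gives 299 − 12.5q = 67, so q = 18.56, Q = 4·18.56 = 74.24, and P = 113.4.
PS = (113.4 − 67)·74.24 = 3444.736.
Change in producer surplus: 3444.736 − 0 = 3444.736.

PS rises by 3444.736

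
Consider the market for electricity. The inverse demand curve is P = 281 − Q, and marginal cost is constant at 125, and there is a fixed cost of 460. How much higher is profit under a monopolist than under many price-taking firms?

Competitive firms price at marginal cost: P = 125, giving Q = 156.
Profit = (125 − 125)·156 − 460 = −460.
Monopoly sets MR = MC: 281 − 2Q = 125 ⇒ Q = 78, P = 281 − 78 = 203.
Profit = (203 − 125)·78 − 460 = 5624.
Change in profit: 5624 − −460 = 6084.

Profit rises by 6084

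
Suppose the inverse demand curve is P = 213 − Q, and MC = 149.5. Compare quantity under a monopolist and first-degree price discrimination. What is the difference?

The monopolist equates marginal revenue to marginal cost: 213 − 2Q = 149.5, so Q = 31.75. From demand, P = 181.25.
With perfect price discrimination, output is the efficient level Q = 63.5 (where demand meets MC), but every buyer pays their willingness to pay: CS = 0 and PS = total surplus.
Change in quantity: 63.5 − 31.75 = 31.75.

Quantity rises by 31.75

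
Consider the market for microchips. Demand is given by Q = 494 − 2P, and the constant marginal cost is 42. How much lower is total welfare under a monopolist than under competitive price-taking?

TS falls by 10506.25

Inverting demand: P = 247 − 0.5Q.
Under competition P = MC = 42, so Q = (247 − 42)/0.5 = 410.
CS = ½·(247 − 42)·410 = 42025; PS = (42 − 42)·410 = 0; TS = 42025.
A monopolist chooses Q where MR = MC. MR = 247 − Q; setting this equal to 42 gives Q = 205 and P = 144.5.
CS = ½·(247 − 144.5)·205 = 10506.25; PS = (144.5 − 42)·205 = 21012.5; TS = 31518.75.
Change in total welfare: 31518.75 − 42025 = −10506.25.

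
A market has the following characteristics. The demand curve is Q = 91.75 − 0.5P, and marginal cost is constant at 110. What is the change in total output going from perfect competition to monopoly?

Total output falls by 18.375

Inverting demand: P = 183.5 − 2Q.
Competitive firms price at marginal cost: P = 110, giving Q = 36.75.
The monopolist equates marginal revenue to marginal cost: 183.5 − 4Q = 110, so Q = 18.375. From demand, P = 146.75.
Change in total output: 18.375 − 36.75 = −18.375.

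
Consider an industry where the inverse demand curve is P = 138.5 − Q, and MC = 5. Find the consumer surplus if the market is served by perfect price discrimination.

Under first-degree price discrimination the firm charges each unit its demand price and produces up to where P = MC, i.e. Q = 133.5. Consumer surplus is zero; producer surplus equals total surplus.
CS = 0.

CS = 0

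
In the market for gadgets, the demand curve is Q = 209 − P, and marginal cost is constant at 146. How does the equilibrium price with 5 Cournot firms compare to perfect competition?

Cournot: P = 156.5; Competition: P = 146

Inverting demand: P = 209 − Q.
With 5 symmetric Cournot firms, each firm's FOC gives 209 − 6q = 146, so q = 10.5, Q = 5·10.5 = 52.5, and P = 156.5.
Under competition P = MC = 146, so Q = (209 − 146)/1 = 63.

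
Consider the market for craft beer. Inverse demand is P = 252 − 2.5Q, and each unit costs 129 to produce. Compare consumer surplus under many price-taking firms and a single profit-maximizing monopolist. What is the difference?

CS falls by 2269.35

Perfect competition: P = MC = 129, so 252 − 2.5Q = 129 and Q = 49.2.
CS = ½·(252 − 129)·49.2 = 3025.8.
The monopolist equates marginal revenue to marginal cost: 252 − 5Q = 129, so Q = 24.6. From demand, P = 190.5.
CS = ½·(252 − 190.5)·24.6 = 756.45.
Change in consumer surplus: 756.45 − 3025.8 = −2269.35.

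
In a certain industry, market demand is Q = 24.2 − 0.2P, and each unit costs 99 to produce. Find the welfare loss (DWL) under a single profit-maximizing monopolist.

Inverting demand: P = 121 − 5Q.
Competitive firms price at marginal cost: P = 99, giving Q = 4.4.
The monopolist equates marginal revenue to marginal cost: 121 − 10Q = 99, so Q = 2.2. From demand, P = 110.
DWL is the triangle between Q = 2.2 and Q = 4.4: ½·(4.4 − 2.2)·(110 − 99) = 12.1.

DWL = 12.1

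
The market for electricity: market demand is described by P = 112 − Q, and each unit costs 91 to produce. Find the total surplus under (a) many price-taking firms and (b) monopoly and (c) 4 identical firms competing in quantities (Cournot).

Under competition P = MC = 91, so Q = (112 − 91)/1 = 21.
CS = ½·(112 − 91)·21 = 220.5; PS = (91 − 91)·21 = 0; TS = 220.5.
The monopolist equates marginal revenue to marginal cost: 112 − 2Q = 91, so Q = 10.5. From demand, P = 101.5.
CS = ½·(112 − 101.5)·10.5 = 55.125; PS = (101.5 − 91)·10.5 = 110.25; TS = 165.375.
In a 4-firm Cournot equilibrium, symmetry and the first-order condition give q = (112 − 91)/(5) = 4.2. So Q = 16.8 and P = 95.2.
CS = ½·(112 − 95.2)·16.8 = 141.12; PS = (95.2 − 91)·16.8 = 70.56; TS = 211.68.

Competition: TS = 220.5; Monopoly: TS = 165.375; Cournot: TS = 211.68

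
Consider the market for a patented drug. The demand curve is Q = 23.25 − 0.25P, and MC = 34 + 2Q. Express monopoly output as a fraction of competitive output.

Q_m/Q_c = 0.6

Inverting demand: P = 93 − 4Q.
A monopolist chooses Q where MR = MC. MR = 93 − 8Q; setting this equal to 34 + 2Q gives Q = 5.9 and P = 69.4.
Under competition P = MC: 93 − 4Q = 34 + 2Q ⇒ Q = 59/6, P = 161/3.
Ratio Q_m/Q_c = 5.9/(59/6) = 0.6.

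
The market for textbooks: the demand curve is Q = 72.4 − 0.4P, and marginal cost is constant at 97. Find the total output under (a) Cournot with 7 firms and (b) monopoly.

Cournot: Q = 29.4; Monopoly: Q = 16.8

Inverting demand: P = 181 − 2.5Q.
Cournot with 7 identical firms: the symmetric best-response condition is 181 − 20q = 97. Each firm produces q = 4.2, total output Q = 29.4, price P = 107.5.
Monopoly sets MR = MC: 181 − 5Q = 97 ⇒ Q = 16.8, P = 181 − 2.5·16.8 = 139.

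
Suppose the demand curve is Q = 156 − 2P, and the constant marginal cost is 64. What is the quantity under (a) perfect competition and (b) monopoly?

Inverting demand: P = 78 − 0.5Q.
Competitive firms price at marginal cost: P = 64, giving Q = 28.
The monopolist equates marginal revenue to marginal cost: 78 − Q = 64, so Q = 14. From demand, P = 71.

Competition: Q = 28; Monopoly: Q = 14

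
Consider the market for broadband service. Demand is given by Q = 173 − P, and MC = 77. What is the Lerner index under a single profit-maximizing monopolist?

Inverting demand: P = 173 − Q.
A monopolist chooses Q where MR = MC. MR = 173 − 2Q; setting this equal to 77 gives Q = 48 and P = 125.
Lerner index = (P − MC)/P = (125 − 77)/125 = 0.384.

Lerner index = 0.384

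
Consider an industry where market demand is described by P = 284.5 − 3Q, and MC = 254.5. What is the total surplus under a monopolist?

The monopolist equates marginal revenue to marginal cost: 284.5 − 6Q = 254.5, so Q = 5. From demand, P = 269.5.
CS = ½·(284.5 − 269.5)·5 = 37.5; PS = (269.5 − 254.5)·5 = 75; TS = 112.5.

TS = 112.5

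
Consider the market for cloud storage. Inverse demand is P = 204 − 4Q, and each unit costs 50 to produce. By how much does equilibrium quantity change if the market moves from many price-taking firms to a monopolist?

Perfect competition: P = MC = 50, so 204 − 4Q = 50 and Q = 38.5.
A monopolist chooses Q where MR = MC. MR = 204 − 8Q; setting this equal to 50 gives Q = 19.25 and P = 127.
Change in equilibrium quantity: 19.25 − 38.5 = −19.25.

Equilibrium quantity falls by 19.25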